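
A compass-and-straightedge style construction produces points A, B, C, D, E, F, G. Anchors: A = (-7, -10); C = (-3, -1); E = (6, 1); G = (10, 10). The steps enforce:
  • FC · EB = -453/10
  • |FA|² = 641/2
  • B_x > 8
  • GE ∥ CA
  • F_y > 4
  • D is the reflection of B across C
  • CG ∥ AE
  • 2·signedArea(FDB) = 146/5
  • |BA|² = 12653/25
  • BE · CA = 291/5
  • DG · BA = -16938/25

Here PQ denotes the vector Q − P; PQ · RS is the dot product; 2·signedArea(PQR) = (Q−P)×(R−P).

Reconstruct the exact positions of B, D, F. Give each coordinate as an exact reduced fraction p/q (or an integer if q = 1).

B = (42/5, 32/5)
D = (-72/5, -42/5)
F = (7/2, 9/2)

1. B_x = 42/5  [line 4·x + 9·y + -456/5 = 0 ∩ |BA|² = 12653/25]
2. B_y = 32/5  [line 4·x + 9·y + -456/5 = 0 ∩ |BA|² = 12653/25]
   → B = (42/5, 32/5)
3. D_x = -72/5  [D is the reflection of B across C]
4. D_y = -42/5  [D is the reflection of B across C]
   → D = (-72/5, -42/5)
5. F_x = 7/2  [2·signedArea(FDB) = 146/5 ∩ FC · EB = -453/10]
6. F_y = 9/2  [2·signedArea(FDB) = 146/5 ∩ FC · EB = -453/10]
   → F = (7/2, 9/2)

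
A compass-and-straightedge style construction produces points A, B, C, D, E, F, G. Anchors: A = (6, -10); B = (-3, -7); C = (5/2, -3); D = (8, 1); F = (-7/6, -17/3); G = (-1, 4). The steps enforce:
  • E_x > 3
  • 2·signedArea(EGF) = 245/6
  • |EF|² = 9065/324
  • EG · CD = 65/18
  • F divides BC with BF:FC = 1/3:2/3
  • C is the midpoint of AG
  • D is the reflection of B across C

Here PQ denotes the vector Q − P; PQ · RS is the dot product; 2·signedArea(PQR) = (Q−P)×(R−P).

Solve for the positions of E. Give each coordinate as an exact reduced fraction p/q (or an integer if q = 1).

E = (28/9, -23/9)

1. E_x = 28/9  [2·signedArea(EGF) = 245/6 ∩ EG · CD = 65/18]
2. E_y = -23/9  [2·signedArea(EGF) = 245/6 ∩ EG · CD = 65/18]
   → E = (28/9, -23/9)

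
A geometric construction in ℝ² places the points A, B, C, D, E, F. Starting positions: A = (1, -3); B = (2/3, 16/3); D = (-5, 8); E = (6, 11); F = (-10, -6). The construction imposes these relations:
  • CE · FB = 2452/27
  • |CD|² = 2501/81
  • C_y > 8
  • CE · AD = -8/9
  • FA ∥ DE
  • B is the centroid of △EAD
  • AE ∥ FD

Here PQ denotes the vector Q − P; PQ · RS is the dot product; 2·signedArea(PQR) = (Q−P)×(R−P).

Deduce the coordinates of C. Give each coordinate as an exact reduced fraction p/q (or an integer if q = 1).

1. C_x = 5/9  [CE · AD = -8/9 ∩ CE · FB = 2452/27]
2. C_y = 73/9  [CE · AD = -8/9 ∩ CE · FB = 2452/27]
   → C = (5/9, 73/9)

C = (5/9, 73/9)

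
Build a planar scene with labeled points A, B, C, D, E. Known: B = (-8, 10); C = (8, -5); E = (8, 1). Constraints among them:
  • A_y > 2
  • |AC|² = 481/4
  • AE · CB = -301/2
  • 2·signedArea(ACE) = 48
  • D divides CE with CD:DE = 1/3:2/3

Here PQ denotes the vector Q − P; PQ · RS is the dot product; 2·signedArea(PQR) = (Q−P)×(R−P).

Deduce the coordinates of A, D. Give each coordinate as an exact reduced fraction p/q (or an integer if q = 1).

1. A_x = 0  [2·signedArea(ACE) = 48 ∩ AE · CB = -301/2]
2. A_y = 5/2  [2·signedArea(ACE) = 48 ∩ AE · CB = -301/2]
   → A = (0, 5/2)
3. D_x = 8  [D divides CE with CD:DE = 1/3:2/3]
4. D_y = -3  [D divides CE with CD:DE = 1/3:2/3]
   → D = (8, -3)

A = (0, 5/2)
D = (8, -3)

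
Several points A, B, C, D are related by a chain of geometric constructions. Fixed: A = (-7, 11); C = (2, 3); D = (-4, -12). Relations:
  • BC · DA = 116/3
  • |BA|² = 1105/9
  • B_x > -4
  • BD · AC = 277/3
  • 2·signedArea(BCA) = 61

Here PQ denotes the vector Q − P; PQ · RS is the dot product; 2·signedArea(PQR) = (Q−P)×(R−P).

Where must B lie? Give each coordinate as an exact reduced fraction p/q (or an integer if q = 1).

1. B_x = -3  [BD · AC = 277/3 ∩ 2·signedArea(BCA) = 61]
2. B_y = 2/3  [BD · AC = 277/3 ∩ 2·signedArea(BCA) = 61]
   → B = (-3, 2/3)

B = (-3, 2/3)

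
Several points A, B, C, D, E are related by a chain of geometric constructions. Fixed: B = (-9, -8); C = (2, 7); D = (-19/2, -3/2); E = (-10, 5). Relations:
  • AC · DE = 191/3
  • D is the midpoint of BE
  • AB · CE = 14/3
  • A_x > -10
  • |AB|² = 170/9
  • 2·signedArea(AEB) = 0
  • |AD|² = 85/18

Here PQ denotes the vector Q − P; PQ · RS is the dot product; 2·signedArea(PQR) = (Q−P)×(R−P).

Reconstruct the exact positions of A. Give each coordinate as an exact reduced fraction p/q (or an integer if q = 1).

1. A_x = -28/3  [2·signedArea(AEB) = 0 ∩ AC · DE = 191/3]
2. A_y = -11/3  [2·signedArea(AEB) = 0 ∩ AC · DE = 191/3]
   → A = (-28/3, -11/3)

A = (-28/3, -11/3)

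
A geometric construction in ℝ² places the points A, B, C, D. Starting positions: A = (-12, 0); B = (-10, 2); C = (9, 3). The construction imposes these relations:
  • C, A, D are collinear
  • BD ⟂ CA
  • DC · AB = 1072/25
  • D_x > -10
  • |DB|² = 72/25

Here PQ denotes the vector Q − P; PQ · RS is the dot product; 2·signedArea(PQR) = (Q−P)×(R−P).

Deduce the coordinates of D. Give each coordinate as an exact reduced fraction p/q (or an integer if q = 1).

D = (-244/25, 8/25)

1. D_x = -244/25  [C, A, D are collinear ∩ BD ⟂ CA]
2. D_y = 8/25  [C, A, D are collinear ∩ BD ⟂ CA]
   → D = (-244/25, 8/25)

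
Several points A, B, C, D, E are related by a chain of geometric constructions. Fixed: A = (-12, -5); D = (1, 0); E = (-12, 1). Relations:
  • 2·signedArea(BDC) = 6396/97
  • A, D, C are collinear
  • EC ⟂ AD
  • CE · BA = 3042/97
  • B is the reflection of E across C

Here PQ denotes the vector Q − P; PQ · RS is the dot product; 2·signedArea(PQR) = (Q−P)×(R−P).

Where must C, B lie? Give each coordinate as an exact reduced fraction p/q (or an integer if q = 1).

1. C_x = -969/97  [A, D, C are collinear ∩ EC ⟂ AD]
2. C_y = -410/97  [A, D, C are collinear ∩ EC ⟂ AD]
   → C = (-969/97, -410/97)
3. B_x = -774/97  [B is the reflection of E across C]
4. B_y = -917/97  [B is the reflection of E across C]
   → B = (-774/97, -917/97)

B = (-774/97, -917/97)
C = (-969/97, -410/97)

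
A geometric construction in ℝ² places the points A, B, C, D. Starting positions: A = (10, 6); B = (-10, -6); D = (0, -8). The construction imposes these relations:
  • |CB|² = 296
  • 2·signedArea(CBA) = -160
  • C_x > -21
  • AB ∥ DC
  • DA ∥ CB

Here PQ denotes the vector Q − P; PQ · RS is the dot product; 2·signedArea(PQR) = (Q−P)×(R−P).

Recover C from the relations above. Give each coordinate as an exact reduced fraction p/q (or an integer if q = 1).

1. C_x = -20  [DA ∥ CB ∩ AB ∥ DC]
2. C_y = -20  [DA ∥ CB ∩ AB ∥ DC]
   → C = (-20, -20)

C = (-20, -20)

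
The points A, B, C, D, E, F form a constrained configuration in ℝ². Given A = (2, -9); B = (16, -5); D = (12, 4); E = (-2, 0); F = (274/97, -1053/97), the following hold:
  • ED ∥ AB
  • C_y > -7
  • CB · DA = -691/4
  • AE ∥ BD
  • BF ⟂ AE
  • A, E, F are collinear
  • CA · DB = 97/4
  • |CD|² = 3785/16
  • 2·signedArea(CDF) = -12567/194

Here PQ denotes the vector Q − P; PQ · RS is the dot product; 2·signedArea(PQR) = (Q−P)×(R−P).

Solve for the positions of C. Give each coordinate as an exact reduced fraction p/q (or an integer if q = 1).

1. C_x = 1  [CB · DA = -691/4 ∩ 2·signedArea(CDF) = -12567/194]
2. C_y = -27/4  [CB · DA = -691/4 ∩ 2·signedArea(CDF) = -12567/194]
   → C = (1, -27/4)

C = (1, -27/4)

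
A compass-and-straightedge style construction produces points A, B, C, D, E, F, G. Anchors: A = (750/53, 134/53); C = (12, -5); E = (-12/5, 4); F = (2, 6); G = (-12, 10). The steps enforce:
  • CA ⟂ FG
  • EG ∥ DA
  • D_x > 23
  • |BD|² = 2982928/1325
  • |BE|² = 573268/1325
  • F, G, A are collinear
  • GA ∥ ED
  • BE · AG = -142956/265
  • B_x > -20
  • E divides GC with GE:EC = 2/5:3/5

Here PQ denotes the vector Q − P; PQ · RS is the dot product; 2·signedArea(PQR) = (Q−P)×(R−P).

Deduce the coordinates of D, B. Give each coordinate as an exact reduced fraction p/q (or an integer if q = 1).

1. D_x = 6294/265  [EG ∥ DA ∩ GA ∥ ED]
2. D_y = -184/53  [EG ∥ DA ∩ GA ∥ ED]
   → D = (6294/265, -184/53)
3. B_x = -5234/265  [line 1386/53·x + -396/53·y + 167508/265 = 0 ∩ |BD|² = 2982928/1325]
4. B_y = 820/53  [line 1386/53·x + -396/53·y + 167508/265 = 0 ∩ |BD|² = 2982928/1325]
   → B = (-5234/265, 820/53)

B = (-5234/265, 820/53)
D = (6294/265, -184/53)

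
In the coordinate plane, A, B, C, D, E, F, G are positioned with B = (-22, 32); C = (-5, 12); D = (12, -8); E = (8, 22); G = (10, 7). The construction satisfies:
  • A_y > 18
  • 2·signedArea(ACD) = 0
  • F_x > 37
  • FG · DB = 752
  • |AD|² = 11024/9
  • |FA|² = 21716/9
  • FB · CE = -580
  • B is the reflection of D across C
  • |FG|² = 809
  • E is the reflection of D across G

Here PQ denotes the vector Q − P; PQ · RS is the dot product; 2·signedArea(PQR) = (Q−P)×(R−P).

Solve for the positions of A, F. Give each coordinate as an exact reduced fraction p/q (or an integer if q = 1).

A = (-32/3, 56/3)
F = (38, 12)

1. A_x = -32/3  [line 20·x + 17·y + -104 = 0 ∩ |AD|² = 11024/9]
2. A_y = 56/3  [line 20·x + 17·y + -104 = 0 ∩ |AD|² = 11024/9]
   → A = (-32/3, 56/3)
3. F_x = 38  [FG · DB = 752 ∩ FB · CE = -580]
4. F_y = 12  [FG · DB = 752 ∩ FB · CE = -580]
   → F = (38, 12)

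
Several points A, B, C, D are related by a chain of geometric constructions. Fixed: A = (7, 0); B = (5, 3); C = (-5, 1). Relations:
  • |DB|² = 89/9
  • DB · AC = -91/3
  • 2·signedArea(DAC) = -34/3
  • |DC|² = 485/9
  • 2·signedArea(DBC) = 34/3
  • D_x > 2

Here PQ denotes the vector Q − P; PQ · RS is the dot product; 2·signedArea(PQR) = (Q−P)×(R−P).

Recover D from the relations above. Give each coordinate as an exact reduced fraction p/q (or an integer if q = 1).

D = (7/3, 4/3)

1. D_x = 7/3  [2·signedArea(DAC) = -34/3 ∩ DB · AC = -91/3]
2. D_y = 4/3  [2·signedArea(DAC) = -34/3 ∩ DB · AC = -91/3]
   → D = (7/3, 4/3)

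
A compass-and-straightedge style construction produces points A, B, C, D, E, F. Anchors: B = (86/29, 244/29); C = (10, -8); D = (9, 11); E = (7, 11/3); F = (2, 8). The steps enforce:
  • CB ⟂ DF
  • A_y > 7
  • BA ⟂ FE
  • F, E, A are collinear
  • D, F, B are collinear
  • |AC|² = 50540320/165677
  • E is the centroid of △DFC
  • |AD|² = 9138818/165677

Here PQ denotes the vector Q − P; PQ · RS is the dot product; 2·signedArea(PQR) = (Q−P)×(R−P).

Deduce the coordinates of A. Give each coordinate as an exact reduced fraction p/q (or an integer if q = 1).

1. A_x = 13406/5713  [F, E, A are collinear ∩ BA ⟂ FE]
2. A_y = 43988/5713  [F, E, A are collinear ∩ BA ⟂ FE]
   → A = (13406/5713, 43988/5713)

A = (13406/5713, 43988/5713)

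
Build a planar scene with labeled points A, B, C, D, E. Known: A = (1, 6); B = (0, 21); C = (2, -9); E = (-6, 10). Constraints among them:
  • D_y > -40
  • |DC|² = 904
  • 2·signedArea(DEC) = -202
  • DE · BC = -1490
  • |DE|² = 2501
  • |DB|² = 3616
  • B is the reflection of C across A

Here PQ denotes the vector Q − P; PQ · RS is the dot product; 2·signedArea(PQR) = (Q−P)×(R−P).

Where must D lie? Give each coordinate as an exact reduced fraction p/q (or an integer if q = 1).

D = (4, -39)

1. D_x = 4  [DE · BC = -1490 ∩ 2·signedArea(DEC) = -202]
2. D_y = -39  [DE · BC = -1490 ∩ 2·signedArea(DEC) = -202]
   → D = (4, -39)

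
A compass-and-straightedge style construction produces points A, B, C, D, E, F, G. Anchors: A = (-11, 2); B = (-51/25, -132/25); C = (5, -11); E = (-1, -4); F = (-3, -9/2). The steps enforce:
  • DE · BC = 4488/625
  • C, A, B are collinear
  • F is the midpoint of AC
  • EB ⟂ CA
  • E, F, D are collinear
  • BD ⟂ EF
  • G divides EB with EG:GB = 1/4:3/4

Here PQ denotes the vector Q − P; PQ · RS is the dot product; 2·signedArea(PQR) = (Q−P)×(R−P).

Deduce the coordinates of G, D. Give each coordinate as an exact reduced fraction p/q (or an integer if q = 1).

1. G_x = -63/50  [G divides EB with EG:GB = 1/4:3/4]
2. G_y = -108/25  [G divides EB with EG:GB = 1/4:3/4]
   → G = (-63/50, -108/25)
3. D_x = -57/25  [E, F, D are collinear ∩ BD ⟂ EF]
4. D_y = -108/25  [E, F, D are collinear ∩ BD ⟂ EF]
   → D = (-57/25, -108/25)

D = (-57/25, -108/25)
G = (-63/50, -108/25)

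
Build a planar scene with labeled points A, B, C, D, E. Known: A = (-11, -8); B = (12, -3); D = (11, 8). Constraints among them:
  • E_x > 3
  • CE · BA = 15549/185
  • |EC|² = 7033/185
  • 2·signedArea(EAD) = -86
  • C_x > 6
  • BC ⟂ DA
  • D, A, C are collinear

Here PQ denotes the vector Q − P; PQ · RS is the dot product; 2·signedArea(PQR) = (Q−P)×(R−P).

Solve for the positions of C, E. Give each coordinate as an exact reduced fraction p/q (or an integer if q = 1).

C = (1188/185, 864/185)
E = (4, -1)

1. C_x = 1188/185  [D, A, C are collinear ∩ BC ⟂ DA]
2. C_y = 864/185  [D, A, C are collinear ∩ BC ⟂ DA]
   → C = (1188/185, 864/185)
3. E_x = 4  [2·signedArea(EAD) = -86 ∩ CE · BA = 15549/185]
4. E_y = -1  [2·signedArea(EAD) = -86 ∩ CE · BA = 15549/185]
   → E = (4, -1)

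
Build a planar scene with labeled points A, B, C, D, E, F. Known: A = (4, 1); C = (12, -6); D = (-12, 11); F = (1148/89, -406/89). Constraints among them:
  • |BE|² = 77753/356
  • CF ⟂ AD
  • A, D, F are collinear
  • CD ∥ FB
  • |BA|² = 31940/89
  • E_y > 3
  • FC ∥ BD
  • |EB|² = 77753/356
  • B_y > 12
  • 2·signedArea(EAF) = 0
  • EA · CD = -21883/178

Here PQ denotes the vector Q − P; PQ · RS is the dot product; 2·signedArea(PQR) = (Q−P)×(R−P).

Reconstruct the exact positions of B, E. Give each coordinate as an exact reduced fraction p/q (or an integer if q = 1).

B = (-988/89, 1107/89)
E = (40/89, 573/178)

1. B_x = -988/89  [FC ∥ BD ∩ CD ∥ FB]
2. B_y = 1107/89  [FC ∥ BD ∩ CD ∥ FB]
   → B = (-988/89, 1107/89)
3. E_x = 40/89  [2·signedArea(EAF) = 0 ∩ EA · CD = -21883/178]
4. E_y = 573/178  [2·signedArea(EAF) = 0 ∩ EA · CD = -21883/178]
   → E = (40/89, 573/178)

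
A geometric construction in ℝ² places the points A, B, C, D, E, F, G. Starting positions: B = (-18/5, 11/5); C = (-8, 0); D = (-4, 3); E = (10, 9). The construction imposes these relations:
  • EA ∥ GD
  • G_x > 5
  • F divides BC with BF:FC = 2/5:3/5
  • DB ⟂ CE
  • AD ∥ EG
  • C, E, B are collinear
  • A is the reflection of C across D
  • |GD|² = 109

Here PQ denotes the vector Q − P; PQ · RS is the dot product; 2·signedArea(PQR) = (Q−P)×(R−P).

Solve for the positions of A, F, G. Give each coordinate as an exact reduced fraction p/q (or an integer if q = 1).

A = (0, 6)
F = (-134/25, 33/25)
G = (6, 6)

1. A_x = 0  [A is the reflection of C across D]
2. A_y = 6  [A is the reflection of C across D]
   → A = (0, 6)
3. F_x = -134/25  [F divides BC with BF:FC = 2/5:3/5]
4. F_y = 33/25  [F divides BC with BF:FC = 2/5:3/5]
   → F = (-134/25, 33/25)
5. G_x = 6  [EA ∥ GD ∩ AD ∥ EG]
6. G_y = 6  [EA ∥ GD ∩ AD ∥ EG]
   → G = (6, 6)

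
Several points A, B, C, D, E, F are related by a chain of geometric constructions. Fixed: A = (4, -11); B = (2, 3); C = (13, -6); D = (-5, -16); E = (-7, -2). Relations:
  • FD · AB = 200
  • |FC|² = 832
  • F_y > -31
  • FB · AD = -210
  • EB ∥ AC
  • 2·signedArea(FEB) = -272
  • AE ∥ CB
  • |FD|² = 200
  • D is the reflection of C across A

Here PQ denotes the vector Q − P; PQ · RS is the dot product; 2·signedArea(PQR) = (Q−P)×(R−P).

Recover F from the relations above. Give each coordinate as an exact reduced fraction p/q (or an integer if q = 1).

F = (-3, -30)

1. F_x = -3  [FB · AD = -210 ∩ FD · AB = 200]
2. F_y = -30  [FB · AD = -210 ∩ FD · AB = 200]
   → F = (-3, -30)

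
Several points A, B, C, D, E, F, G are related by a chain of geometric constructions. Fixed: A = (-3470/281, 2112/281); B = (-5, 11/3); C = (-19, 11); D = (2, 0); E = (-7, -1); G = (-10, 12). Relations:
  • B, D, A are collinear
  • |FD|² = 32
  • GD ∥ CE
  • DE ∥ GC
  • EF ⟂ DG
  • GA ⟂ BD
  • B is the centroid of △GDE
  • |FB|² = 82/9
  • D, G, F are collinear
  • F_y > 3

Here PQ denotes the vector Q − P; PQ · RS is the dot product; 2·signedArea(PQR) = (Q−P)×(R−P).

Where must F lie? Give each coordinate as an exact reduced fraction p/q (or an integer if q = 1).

1. F_x = -2  [D, G, F are collinear ∩ EF ⟂ DG]
2. F_y = 4  [D, G, F are collinear ∩ EF ⟂ DG]
   → F = (-2, 4)

F = (-2, 4)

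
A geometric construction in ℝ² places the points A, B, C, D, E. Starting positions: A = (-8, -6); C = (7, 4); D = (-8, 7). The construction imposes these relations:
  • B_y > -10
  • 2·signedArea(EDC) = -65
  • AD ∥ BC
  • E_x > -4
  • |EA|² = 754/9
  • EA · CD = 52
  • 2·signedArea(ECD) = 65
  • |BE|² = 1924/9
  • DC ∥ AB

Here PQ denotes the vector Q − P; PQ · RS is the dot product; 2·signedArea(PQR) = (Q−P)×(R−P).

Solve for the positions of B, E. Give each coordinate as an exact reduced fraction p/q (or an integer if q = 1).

1. B_x = 7  [AD ∥ BC ∩ DC ∥ AB]
2. B_y = -9  [AD ∥ BC ∩ DC ∥ AB]
   → B = (7, -9)
3. E_x = -3  [2·signedArea(EDC) = -65 ∩ EA · CD = 52]
4. E_y = 5/3  [2·signedArea(EDC) = -65 ∩ EA · CD = 52]
   → E = (-3, 5/3)

B = (7, -9)
E = (-3, 5/3)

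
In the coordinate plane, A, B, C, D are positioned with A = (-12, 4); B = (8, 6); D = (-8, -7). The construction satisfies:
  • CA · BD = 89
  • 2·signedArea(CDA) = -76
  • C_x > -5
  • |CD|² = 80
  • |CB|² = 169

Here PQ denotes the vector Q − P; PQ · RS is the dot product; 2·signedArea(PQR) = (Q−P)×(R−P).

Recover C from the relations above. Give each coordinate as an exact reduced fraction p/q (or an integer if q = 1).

1. C_x = -4  [2·signedArea(CDA) = -76 ∩ CA · BD = 89]
2. C_y = 1  [2·signedArea(CDA) = -76 ∩ CA · BD = 89]
   → C = (-4, 1)

C = (-4, 1)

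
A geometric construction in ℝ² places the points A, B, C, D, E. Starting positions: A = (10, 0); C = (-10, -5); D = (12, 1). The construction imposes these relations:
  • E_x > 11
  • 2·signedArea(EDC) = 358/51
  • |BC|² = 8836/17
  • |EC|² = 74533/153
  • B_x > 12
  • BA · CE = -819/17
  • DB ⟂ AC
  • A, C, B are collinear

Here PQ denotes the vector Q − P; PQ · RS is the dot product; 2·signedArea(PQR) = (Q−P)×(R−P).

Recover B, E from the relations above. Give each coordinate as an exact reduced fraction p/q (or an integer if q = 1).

B = (206/17, 9/17)
E = (580/51, 26/51)

1. B_x = 206/17  [A, C, B are collinear ∩ DB ⟂ AC]
2. B_y = 9/17  [A, C, B are collinear ∩ DB ⟂ AC]
   → B = (206/17, 9/17)
3. E_x = 580/51  [2·signedArea(EDC) = 358/51 ∩ BA · CE = -819/17]
4. E_y = 26/51  [2·signedArea(EDC) = 358/51 ∩ BA · CE = -819/17]
   → E = (580/51, 26/51)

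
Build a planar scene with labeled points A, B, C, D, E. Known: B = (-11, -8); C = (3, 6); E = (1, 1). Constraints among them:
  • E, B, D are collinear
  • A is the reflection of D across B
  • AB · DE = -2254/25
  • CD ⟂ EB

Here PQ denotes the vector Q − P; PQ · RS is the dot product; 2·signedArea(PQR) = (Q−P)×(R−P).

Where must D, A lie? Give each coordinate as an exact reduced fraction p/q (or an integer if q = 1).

1. D_x = 117/25  [E, B, D are collinear ∩ CD ⟂ EB]
2. D_y = 94/25  [E, B, D are collinear ∩ CD ⟂ EB]
   → D = (117/25, 94/25)
3. A_x = -667/25  [A is the reflection of D across B]
4. A_y = -494/25  [A is the reflection of D across B]
   → A = (-667/25, -494/25)

A = (-667/25, -494/25)
D = (117/25, 94/25)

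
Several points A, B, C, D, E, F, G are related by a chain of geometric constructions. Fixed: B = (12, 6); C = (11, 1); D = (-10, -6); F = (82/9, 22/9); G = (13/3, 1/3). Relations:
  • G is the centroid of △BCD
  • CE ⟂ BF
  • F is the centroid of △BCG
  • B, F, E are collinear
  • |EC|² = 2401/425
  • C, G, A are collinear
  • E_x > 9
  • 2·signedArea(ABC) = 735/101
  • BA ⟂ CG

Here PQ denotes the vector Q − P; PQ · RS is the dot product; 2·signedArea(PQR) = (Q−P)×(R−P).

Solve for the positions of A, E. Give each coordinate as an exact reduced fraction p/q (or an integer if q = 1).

1. A_x = 1261/101  [C, G, A are collinear ∩ BA ⟂ CG]
2. A_y = 116/101  [C, G, A are collinear ∩ BA ⟂ CG]
   → A = (1261/101, 116/101)
3. E_x = 3891/425  [B, F, E are collinear ∩ CE ⟂ BF]
4. E_y = 1062/425  [B, F, E are collinear ∩ CE ⟂ BF]
   → E = (3891/425, 1062/425)

A = (1261/101, 116/101)
E = (3891/425, 1062/425)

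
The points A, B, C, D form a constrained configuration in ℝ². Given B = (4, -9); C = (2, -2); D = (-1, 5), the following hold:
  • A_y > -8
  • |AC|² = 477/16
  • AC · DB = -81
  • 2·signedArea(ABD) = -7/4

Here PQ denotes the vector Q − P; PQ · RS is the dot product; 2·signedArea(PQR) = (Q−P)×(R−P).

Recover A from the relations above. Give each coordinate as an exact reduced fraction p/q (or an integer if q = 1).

A = (7/2, -29/4)

1. A_x = 7/2  [AC · DB = -81 ∩ 2·signedArea(ABD) = -7/4]
2. A_y = -29/4  [AC · DB = -81 ∩ 2·signedArea(ABD) = -7/4]
   → A = (7/2, -29/4)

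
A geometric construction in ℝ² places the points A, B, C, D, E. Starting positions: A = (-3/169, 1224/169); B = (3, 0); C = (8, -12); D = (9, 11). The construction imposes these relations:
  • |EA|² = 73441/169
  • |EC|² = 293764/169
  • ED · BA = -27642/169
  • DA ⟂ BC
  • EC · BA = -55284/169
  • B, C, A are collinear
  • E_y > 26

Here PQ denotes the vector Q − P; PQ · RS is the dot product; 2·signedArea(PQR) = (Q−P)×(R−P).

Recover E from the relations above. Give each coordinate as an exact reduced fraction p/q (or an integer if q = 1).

1. E_x = -1358/169  [line 510/169·x + -1224/169·y + 36516/169 = 0 ∩ |EC|² = 293764/169]
2. E_y = 4476/169  [line 510/169·x + -1224/169·y + 36516/169 = 0 ∩ |EC|² = 293764/169]
   → E = (-1358/169, 4476/169)

E = (-1358/169, 4476/169)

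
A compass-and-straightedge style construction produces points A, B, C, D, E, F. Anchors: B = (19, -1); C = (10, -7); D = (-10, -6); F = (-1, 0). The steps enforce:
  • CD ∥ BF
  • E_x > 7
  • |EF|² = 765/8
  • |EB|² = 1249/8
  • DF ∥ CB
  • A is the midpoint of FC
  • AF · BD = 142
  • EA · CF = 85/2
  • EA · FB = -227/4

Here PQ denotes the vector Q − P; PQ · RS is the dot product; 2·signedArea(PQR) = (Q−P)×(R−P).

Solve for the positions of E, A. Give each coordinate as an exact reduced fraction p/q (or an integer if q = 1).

1. A_x = 9/2  [A is the midpoint of FC]
2. A_y = -7/2  [A is the midpoint of FC]
   → A = (9/2, -7/2)
3. E_x = 29/4  [EA · FB = -227/4 ∩ EA · CF = 85/2]
4. E_y = -21/4  [EA · FB = -227/4 ∩ EA · CF = 85/2]
   → E = (29/4, -21/4)

A = (9/2, -7/2)
E = (29/4, -21/4)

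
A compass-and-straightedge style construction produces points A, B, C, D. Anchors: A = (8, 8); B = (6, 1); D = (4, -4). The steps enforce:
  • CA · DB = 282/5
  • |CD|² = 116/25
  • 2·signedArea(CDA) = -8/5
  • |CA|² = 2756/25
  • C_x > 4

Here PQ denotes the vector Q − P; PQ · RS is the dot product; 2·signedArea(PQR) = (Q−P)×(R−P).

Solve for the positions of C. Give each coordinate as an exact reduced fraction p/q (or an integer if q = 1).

C = (24/5, -2)

1. C_x = 24/5  [CA · DB = 282/5 ∩ 2·signedArea(CDA) = -8/5]
2. C_y = -2  [CA · DB = 282/5 ∩ 2·signedArea(CDA) = -8/5]
   → C = (24/5, -2)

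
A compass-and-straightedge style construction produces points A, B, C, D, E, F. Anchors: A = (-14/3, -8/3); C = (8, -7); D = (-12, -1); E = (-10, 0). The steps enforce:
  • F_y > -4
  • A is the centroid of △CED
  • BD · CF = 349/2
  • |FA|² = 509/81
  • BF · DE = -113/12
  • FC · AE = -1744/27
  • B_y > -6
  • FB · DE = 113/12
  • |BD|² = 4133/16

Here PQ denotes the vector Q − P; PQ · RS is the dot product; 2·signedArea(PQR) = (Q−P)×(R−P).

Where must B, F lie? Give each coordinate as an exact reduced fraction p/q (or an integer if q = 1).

B = (7/2, -21/4)
F = (-20/9, -29/9)

1. F_x = -20/9  [line 16/3·x + -8/3·y + 88/27 = 0 ∩ |FA|² = 509/81]
2. F_y = -29/9  [line 16/3·x + -8/3·y + 88/27 = 0 ∩ |FA|² = 509/81]
   → F = (-20/9, -29/9)
3. B_x = 7/2  [BD · CF = 349/2 ∩ FB · DE = 113/12]
4. B_y = -21/4  [BD · CF = 349/2 ∩ FB · DE = 113/12]
   → B = (7/2, -21/4)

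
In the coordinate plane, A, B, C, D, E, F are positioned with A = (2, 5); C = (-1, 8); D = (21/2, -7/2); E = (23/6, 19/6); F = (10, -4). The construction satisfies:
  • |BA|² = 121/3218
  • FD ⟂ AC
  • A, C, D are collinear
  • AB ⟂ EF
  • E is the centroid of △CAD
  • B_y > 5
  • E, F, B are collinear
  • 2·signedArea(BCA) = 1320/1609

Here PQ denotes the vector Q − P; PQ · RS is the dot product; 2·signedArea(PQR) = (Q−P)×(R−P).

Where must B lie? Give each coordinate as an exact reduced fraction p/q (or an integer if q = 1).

B = (6909/3218, 16497/3218)

1. B_x = 6909/3218  [E, F, B are collinear ∩ AB ⟂ EF]
2. B_y = 16497/3218  [E, F, B are collinear ∩ AB ⟂ EF]
   → B = (6909/3218, 16497/3218)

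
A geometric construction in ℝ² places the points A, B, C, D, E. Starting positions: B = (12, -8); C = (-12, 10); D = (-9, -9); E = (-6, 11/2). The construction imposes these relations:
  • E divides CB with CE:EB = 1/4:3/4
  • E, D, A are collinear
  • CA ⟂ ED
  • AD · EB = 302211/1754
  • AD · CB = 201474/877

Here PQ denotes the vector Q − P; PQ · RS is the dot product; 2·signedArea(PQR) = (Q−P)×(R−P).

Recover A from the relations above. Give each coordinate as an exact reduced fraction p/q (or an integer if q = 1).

1. A_x = -4695/877  [E, D, A are collinear ∩ CA ⟂ ED]
2. A_y = 7564/877  [E, D, A are collinear ∩ CA ⟂ ED]
   → A = (-4695/877, 7564/877)

A = (-4695/877, 7564/877)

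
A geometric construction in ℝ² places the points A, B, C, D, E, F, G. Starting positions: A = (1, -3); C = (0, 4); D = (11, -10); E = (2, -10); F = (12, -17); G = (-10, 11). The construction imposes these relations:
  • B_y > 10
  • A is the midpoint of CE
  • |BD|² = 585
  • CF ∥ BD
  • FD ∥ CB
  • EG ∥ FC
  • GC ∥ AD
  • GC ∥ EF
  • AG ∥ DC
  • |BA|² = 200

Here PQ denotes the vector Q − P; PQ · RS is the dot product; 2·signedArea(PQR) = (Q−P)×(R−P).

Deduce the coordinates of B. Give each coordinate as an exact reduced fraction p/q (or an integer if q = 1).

B = (-1, 11)

1. B_x = -1  [CF ∥ BD ∩ FD ∥ CB]
2. B_y = 11  [CF ∥ BD ∩ FD ∥ CB]
   → B = (-1, 11)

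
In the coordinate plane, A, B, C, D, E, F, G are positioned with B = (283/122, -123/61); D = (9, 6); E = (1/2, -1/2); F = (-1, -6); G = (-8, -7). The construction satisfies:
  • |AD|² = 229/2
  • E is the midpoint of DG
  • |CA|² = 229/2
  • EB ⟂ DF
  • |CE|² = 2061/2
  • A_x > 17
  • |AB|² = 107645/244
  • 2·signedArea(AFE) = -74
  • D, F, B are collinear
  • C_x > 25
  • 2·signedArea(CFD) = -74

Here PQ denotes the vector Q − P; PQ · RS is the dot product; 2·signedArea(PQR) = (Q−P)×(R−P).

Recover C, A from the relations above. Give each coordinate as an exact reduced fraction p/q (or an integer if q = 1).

A = (35/2, 25/2)
C = (26, 19)

1. C_x = 26  [line -12·x + 10·y + 122 = 0 ∩ |CE|² = 2061/2]
2. C_y = 19  [line -12·x + 10·y + 122 = 0 ∩ |CE|² = 2061/2]
   → C = (26, 19)
3. A_x = 35/2  [line -11/2·x + 3/2·y + 155/2 = 0 ∩ |AB|² = 107645/244]
4. A_y = 25/2  [line -11/2·x + 3/2·y + 155/2 = 0 ∩ |AB|² = 107645/244]
   → A = (35/2, 25/2)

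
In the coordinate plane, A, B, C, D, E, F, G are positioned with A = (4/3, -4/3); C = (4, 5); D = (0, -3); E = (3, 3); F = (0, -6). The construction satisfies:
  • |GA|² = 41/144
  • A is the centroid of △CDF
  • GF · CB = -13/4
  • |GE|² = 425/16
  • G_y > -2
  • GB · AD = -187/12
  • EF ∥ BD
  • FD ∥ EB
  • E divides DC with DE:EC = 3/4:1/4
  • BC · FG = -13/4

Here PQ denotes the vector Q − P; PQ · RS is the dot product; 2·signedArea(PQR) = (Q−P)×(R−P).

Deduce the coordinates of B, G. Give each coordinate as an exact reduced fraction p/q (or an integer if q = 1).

B = (3, 6)
G = (1, -7/4)

1. B_x = 3  [EF ∥ BD ∩ FD ∥ EB]
2. B_y = 6  [EF ∥ BD ∩ FD ∥ EB]
   → B = (3, 6)
3. G_x = 1  [GB · AD = -187/12 ∩ BC · FG = -13/4]
4. G_y = -7/4  [GB · AD = -187/12 ∩ BC · FG = -13/4]
   → G = (1, -7/4)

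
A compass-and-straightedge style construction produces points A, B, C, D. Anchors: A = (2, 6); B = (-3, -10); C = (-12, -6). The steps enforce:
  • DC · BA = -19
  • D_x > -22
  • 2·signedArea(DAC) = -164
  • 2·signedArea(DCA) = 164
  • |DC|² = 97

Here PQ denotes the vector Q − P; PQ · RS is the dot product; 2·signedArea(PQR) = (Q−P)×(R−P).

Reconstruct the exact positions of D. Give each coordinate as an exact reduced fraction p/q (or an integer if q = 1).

D = (-21, -2)

1. D_x = -21  [DC · BA = -19 ∩ 2·signedArea(DCA) = 164]
2. D_y = -2  [DC · BA = -19 ∩ 2·signedArea(DCA) = 164]
   → D = (-21, -2)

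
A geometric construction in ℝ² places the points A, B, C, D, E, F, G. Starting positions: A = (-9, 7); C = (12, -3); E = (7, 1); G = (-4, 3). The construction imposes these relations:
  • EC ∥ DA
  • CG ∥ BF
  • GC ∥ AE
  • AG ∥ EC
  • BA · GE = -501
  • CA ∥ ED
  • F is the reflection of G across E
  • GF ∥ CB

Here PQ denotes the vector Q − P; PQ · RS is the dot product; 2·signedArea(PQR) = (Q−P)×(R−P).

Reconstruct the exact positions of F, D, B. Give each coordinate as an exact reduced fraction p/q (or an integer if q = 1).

B = (34, -7)
D = (-14, 11)
F = (18, -1)

1. F_x = 18  [F is the reflection of G across E]
2. F_y = -1  [F is the reflection of G across E]
   → F = (18, -1)
3. D_x = -14  [EC ∥ DA ∩ CA ∥ ED]
4. D_y = 11  [EC ∥ DA ∩ CA ∥ ED]
   → D = (-14, 11)
5. B_x = 34  [CG ∥ BF ∩ GF ∥ CB]
6. B_y = -7  [CG ∥ BF ∩ GF ∥ CB]
   → B = (34, -7)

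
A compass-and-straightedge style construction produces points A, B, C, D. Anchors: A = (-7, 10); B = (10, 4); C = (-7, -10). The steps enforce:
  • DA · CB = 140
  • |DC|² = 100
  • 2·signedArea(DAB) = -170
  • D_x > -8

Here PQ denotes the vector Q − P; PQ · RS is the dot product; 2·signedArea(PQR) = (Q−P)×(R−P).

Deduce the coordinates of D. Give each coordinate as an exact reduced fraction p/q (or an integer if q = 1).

D = (-7, 0)

1. D_x = -7  [DA · CB = 140 ∩ 2·signedArea(DAB) = -170]
2. D_y = 0  [DA · CB = 140 ∩ 2·signedArea(DAB) = -170]
   → D = (-7, 0)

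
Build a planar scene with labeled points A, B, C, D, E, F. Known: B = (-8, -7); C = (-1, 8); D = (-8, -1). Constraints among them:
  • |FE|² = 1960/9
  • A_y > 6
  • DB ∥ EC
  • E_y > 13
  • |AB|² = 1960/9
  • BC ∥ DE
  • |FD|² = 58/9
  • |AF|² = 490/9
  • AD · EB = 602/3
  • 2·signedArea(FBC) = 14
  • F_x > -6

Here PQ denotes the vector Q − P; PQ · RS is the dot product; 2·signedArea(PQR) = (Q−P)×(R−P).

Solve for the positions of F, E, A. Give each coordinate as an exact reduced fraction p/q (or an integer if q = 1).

A = (-10/3, 7)
E = (-1, 14)
F = (-17/3, 0)

1. F_x = -17/3  [line -15·x + 7·y + -85 = 0 ∩ |FD|² = 58/9]
2. F_y = 0  [line -15·x + 7·y + -85 = 0 ∩ |FD|² = 58/9]
   → F = (-17/3, 0)
3. E_x = -1  [DB ∥ EC ∩ BC ∥ DE]
4. E_y = 14  [DB ∥ EC ∩ BC ∥ DE]
   → E = (-1, 14)
5. A_x = -10/3  [line 7·x + 21·y + -371/3 = 0 ∩ |AF|² = 490/9]
6. A_y = 7  [line 7·x + 21·y + -371/3 = 0 ∩ |AF|² = 490/9]
   → A = (-10/3, 7)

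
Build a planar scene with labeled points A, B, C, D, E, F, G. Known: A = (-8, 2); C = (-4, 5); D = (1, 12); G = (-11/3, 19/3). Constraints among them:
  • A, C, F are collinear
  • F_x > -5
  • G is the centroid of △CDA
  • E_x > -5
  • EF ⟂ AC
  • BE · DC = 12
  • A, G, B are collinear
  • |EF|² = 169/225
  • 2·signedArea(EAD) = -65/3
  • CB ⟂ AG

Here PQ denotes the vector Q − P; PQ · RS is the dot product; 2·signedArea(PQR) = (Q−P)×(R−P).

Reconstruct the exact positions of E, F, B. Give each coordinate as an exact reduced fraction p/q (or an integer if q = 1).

1. B_x = -9/2  [A, G, B are collinear ∩ CB ⟂ AG]
2. B_y = 11/2  [A, G, B are collinear ∩ CB ⟂ AG]
   → B = (-9/2, 11/2)
3. E_x = -13/3  [2·signedArea(EAD) = -65/3 ∩ BE · DC = 12]
4. E_y = 11/3  [2·signedArea(EAD) = -65/3 ∩ BE · DC = 12]
   → E = (-13/3, 11/3)
5. F_x = -364/75  [A, C, F are collinear ∩ EF ⟂ AC]
6. F_y = 109/25  [A, C, F are collinear ∩ EF ⟂ AC]
   → F = (-364/75, 109/25)

B = (-9/2, 11/2)
E = (-13/3, 11/3)
F = (-364/75, 109/25)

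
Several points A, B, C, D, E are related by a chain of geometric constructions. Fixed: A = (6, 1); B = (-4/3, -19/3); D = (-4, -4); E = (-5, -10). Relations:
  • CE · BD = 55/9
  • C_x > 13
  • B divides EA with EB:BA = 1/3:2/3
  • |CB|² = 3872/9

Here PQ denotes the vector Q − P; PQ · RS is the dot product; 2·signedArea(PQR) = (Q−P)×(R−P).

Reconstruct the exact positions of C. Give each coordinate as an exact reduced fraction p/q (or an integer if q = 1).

1. C_x = 40/3  [line 8/3·x + -7/3·y + -145/9 = 0 ∩ |CB|² = 3872/9]
2. C_y = 25/3  [line 8/3·x + -7/3·y + -145/9 = 0 ∩ |CB|² = 3872/9]
   → C = (40/3, 25/3)

C = (40/3, 25/3)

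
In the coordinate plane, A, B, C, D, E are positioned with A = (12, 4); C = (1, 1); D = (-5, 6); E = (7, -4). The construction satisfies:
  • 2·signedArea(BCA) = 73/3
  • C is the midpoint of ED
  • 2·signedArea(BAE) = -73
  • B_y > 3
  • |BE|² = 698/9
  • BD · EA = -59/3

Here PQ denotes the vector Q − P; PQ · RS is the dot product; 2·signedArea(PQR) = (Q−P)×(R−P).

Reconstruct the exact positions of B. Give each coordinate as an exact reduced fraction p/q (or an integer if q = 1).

B = (8/3, 11/3)

1. B_x = 8/3  [2·signedArea(BAE) = -73 ∩ 2·signedArea(BCA) = 73/3]
2. B_y = 11/3  [2·signedArea(BAE) = -73 ∩ 2·signedArea(BCA) = 73/3]
   → B = (8/3, 11/3)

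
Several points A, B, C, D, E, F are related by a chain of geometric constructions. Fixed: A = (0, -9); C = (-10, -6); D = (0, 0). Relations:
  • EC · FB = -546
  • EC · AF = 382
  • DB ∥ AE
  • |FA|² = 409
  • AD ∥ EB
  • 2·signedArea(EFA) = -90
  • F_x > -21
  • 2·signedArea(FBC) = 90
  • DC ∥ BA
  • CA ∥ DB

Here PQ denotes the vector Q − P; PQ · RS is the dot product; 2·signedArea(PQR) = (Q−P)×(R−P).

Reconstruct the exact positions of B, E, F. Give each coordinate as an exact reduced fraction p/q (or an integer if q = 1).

1. B_x = 10  [DC ∥ BA ∩ CA ∥ DB]
2. B_y = -3  [DC ∥ BA ∩ CA ∥ DB]
   → B = (10, -3)
3. E_x = 10  [AD ∥ EB ∩ DB ∥ AE]
4. E_y = -12  [AD ∥ EB ∩ DB ∥ AE]
   → E = (10, -12)
5. F_x = -20  [2·signedArea(FBC) = 90 ∩ EC · FB = -546]
6. F_y = -12  [2·signedArea(FBC) = 90 ∩ EC · FB = -546]
   → F = (-20, -12)

B = (10, -3)
E = (10, -12)
F = (-20, -12)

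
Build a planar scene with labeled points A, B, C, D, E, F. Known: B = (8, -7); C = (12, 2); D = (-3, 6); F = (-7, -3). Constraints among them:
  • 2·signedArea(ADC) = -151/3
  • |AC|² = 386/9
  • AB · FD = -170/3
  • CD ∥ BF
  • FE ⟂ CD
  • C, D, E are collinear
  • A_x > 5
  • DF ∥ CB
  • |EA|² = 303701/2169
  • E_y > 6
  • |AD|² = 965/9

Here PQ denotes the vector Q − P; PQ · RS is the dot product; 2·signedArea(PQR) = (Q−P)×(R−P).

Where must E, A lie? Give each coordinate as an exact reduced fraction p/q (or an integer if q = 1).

1. E_x = -1083/241  [C, D, E are collinear ∩ FE ⟂ CD]
2. E_y = 1542/241  [C, D, E are collinear ∩ FE ⟂ CD]
   → E = (-1083/241, 1542/241)
3. A_x = 17/3  [2·signedArea(ADC) = -151/3 ∩ AB · FD = -170/3]
4. A_y = 1/3  [2·signedArea(ADC) = -151/3 ∩ AB · FD = -170/3]
   → A = (17/3, 1/3)

A = (17/3, 1/3)
E = (-1083/241, 1542/241)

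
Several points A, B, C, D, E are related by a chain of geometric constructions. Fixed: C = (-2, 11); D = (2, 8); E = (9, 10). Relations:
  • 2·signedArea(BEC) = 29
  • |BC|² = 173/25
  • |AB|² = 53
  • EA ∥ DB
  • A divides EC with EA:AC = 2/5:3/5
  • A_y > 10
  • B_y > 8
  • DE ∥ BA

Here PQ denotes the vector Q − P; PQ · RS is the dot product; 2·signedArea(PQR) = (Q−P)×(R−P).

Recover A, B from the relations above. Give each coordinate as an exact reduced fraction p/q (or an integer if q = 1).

1. A_x = 23/5  [A divides EC with EA:AC = 2/5:3/5]
2. A_y = 52/5  [A divides EC with EA:AC = 2/5:3/5]
   → A = (23/5, 52/5)
3. B_x = -12/5  [DE ∥ BA ∩ EA ∥ DB]
4. B_y = 42/5  [DE ∥ BA ∩ EA ∥ DB]
   → B = (-12/5, 42/5)

A = (23/5, 52/5)
B = (-12/5, 42/5)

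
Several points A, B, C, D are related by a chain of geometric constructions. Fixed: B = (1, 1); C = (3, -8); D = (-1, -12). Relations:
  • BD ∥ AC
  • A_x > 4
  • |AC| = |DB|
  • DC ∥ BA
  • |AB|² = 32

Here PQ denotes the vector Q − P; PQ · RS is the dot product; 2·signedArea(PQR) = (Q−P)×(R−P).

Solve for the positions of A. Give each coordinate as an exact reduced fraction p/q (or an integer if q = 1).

1. A_x = 5  [BD ∥ AC ∩ DC ∥ BA]
2. A_y = 5  [BD ∥ AC ∩ DC ∥ BA]
   → A = (5, 5)

A = (5, 5)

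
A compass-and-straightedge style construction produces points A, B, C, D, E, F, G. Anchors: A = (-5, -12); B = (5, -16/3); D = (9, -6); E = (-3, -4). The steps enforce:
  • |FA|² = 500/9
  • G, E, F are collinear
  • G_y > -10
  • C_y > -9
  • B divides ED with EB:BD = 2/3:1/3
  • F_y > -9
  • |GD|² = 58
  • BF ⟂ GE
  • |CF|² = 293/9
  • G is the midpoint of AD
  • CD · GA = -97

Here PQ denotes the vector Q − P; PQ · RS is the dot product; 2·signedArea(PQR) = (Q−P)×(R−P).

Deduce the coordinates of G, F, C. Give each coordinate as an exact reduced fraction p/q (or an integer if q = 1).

1. G_x = 2  [G is the midpoint of AD]
2. G_y = -9  [G is the midpoint of AD]
   → G = (2, -9)
3. F_x = 5/3  [G, E, F are collinear ∩ BF ⟂ GE]
4. F_y = -26/3  [G, E, F are collinear ∩ BF ⟂ GE]
   → F = (5/3, -26/3)
5. C_x = -4  [line 7·x + 3·y + 52 = 0 ∩ |CF|² = 293/9]
6. C_y = -8  [line 7·x + 3·y + 52 = 0 ∩ |CF|² = 293/9]
   → C = (-4, -8)

C = (-4, -8)
F = (5/3, -26/3)
G = (2, -9)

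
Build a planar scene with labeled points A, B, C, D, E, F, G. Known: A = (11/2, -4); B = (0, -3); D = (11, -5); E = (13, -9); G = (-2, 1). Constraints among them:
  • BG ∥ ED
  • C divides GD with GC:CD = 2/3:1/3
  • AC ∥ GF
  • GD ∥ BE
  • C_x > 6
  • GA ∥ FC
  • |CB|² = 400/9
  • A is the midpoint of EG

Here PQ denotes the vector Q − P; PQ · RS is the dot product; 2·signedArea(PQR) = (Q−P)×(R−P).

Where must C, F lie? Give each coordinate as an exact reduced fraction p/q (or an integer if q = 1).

1. C_x = 20/3  [C divides GD with GC:CD = 2/3:1/3]
2. C_y = -3  [C divides GD with GC:CD = 2/3:1/3]
   → C = (20/3, -3)
3. F_x = -5/6  [GA ∥ FC ∩ AC ∥ GF]
4. F_y = 2  [GA ∥ FC ∩ AC ∥ GF]
   → F = (-5/6, 2)

C = (20/3, -3)
F = (-5/6, 2)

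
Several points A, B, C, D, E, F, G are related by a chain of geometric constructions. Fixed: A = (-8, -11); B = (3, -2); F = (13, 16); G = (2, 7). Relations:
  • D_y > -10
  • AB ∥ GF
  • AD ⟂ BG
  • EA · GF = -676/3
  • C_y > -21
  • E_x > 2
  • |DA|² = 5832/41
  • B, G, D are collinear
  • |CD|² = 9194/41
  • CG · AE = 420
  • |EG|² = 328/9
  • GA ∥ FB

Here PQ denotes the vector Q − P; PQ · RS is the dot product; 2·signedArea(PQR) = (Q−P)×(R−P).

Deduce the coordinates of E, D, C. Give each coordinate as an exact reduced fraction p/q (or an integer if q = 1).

1. E_x = 8/3  [line -11·x + -9·y + 115/3 = 0 ∩ |EG|² = 328/9]
2. E_y = 1  [line -11·x + -9·y + 115/3 = 0 ∩ |EG|² = 328/9]
   → E = (8/3, 1)
3. D_x = 158/41  [B, G, D are collinear ∩ AD ⟂ BG]
4. D_y = -397/41  [B, G, D are collinear ∩ AD ⟂ BG]
   → D = (158/41, -397/41)
5. C_x = -7  [line -32/3·x + -12·y + -944/3 = 0 ∩ |CD|² = 9194/41]
6. C_y = -20  [line -32/3·x + -12·y + -944/3 = 0 ∩ |CD|² = 9194/41]
   → C = (-7, -20)

C = (-7, -20)
D = (158/41, -397/41)
E = (8/3, 1)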